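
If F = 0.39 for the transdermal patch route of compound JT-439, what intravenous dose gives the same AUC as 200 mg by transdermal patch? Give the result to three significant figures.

Systemic exposure from an extravascular dose = F × D_ev, so the equivalent IV dose is F × D_ev.
D_iv = F × D_ev = 0.39 × 200 = 78 mg

D_iv = 78.0 mg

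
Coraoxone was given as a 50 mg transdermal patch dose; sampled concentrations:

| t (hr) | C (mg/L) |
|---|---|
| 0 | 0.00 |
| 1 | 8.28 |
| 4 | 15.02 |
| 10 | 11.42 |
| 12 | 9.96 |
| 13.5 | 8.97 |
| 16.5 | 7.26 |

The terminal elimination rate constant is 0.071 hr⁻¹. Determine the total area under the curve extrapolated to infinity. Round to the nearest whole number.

Trapezoidal AUC_0→16.5:
  [0→1]: (0.00+8.28)/2 × 1 = 4.14
  [1→4]: (8.28+15.02)/2 × 3 = 34.95
  [4→10]: (15.02+11.42)/2 × 6 = 79.32
  [10→12]: (11.42+9.96)/2 × 2 = 21.38
  [12→13.5]: (9.96+8.97)/2 × 1.5 = 14.1975
  [13.5→16.5]: (8.97+7.26)/2 × 3 = 24.345
  Sum = 178.3325 mg/L·hr
Extrapolated tail: C_last / k_e = 7.26 / 0.071 = 102.254
AUC_0→∞ = 178.3325 + 102.254 = 280.5865 mg/L·hr

AUC = 281 mg/L·hr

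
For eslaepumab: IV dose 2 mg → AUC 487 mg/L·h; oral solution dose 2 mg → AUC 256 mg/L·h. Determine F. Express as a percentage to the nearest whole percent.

F = 53%

F = (AUC_ev / D_ev) / (AUC_iv / D_iv)
  = (256/2) / (487/2)
  = 128 / 243.5 = 0.5257
  = 52.57%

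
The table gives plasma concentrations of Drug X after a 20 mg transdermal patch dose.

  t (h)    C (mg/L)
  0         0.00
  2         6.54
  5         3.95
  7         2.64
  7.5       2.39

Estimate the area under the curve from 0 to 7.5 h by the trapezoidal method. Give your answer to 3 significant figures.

Trapezoidal AUC_0→7.5:
  [0→2]: (0.00+6.54)/2 × 2 = 6.54
  [2→5]: (6.54+3.95)/2 × 3 = 15.735
  [5→7]: (3.95+2.64)/2 × 2 = 6.59
  [7→7.5]: (2.64+2.39)/2 × 0.5 = 1.2575
  Sum = 30.1225 mg/L·h

AUC = 30.1 mg/L·h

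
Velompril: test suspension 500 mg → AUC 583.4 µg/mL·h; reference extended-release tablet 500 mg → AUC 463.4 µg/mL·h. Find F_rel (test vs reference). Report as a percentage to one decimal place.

F_rel = (AUC_test/D_test) / (AUC_ref/D_ref)
      = (583.4/500) / (463.4/500)
      = 1.1668 / 0.9268 = 1.2590 = 125.90%

F_rel = 125.9%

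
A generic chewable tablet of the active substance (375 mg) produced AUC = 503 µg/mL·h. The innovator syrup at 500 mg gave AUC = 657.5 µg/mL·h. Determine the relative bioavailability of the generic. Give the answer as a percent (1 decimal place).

F_rel = 102.0%

F_rel = (AUC_test/D_test) / (AUC_ref/D_ref)
      = (503/375) / (657.5/500)
      = 1.34133 / 1.315 = 1.0200 = 102.00%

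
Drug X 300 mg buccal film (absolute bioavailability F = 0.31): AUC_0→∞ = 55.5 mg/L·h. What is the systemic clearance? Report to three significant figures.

CL = F × Dose / AUC_0→∞
   = 0.31 × 300 / 55.5 = 1.67568 L/h

CL = 1.68 L/h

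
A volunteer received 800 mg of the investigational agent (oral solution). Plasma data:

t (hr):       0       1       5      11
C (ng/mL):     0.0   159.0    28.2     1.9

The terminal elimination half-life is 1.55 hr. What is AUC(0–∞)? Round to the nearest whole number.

Trapezoidal AUC_0→11:
  [0→1]: (0.0+159.0)/2 × 1 = 79.5
  [1→5]: (159.0+28.2)/2 × 4 = 374.4
  [5→11]: (28.2+1.9)/2 × 6 = 90.3
  Sum = 544.2 ng/mL·hr
k_e = ln2 / t½ = 0.693147 / 1.55 = 0.4472 hr^-1
Extrapolated tail: C_last / k_e = 1.9 / 0.4472 = 4.249
AUC_0→∞ = 544.2 + 4.249 = 548.449 ng/mL·hr

AUC = 548 ng/mL·hr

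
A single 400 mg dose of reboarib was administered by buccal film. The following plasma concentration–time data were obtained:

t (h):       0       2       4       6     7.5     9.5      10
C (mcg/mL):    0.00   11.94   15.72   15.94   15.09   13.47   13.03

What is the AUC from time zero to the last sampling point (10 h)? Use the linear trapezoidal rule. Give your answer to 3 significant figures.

Trapezoidal AUC_0→10:
  [0→2]: (0.00+11.94)/2 × 2 = 11.94
  [2→4]: (11.94+15.72)/2 × 2 = 27.66
  [4→6]: (15.72+15.94)/2 × 2 = 31.66
  [6→7.5]: (15.94+15.09)/2 × 1.5 = 23.2725
  [7.5→9.5]: (15.09+13.47)/2 × 2 = 28.56
  [9.5→10]: (13.47+13.03)/2 × 0.5 = 6.625
  Sum = 129.7175 mcg/mL·h

AUC = 130 mcg/mL·h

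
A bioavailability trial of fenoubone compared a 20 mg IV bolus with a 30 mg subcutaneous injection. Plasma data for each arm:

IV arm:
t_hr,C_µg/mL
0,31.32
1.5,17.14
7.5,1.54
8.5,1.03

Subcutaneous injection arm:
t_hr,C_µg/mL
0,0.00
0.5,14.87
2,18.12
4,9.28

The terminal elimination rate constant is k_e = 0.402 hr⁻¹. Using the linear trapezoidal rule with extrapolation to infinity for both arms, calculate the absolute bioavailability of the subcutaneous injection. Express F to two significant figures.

F = 0.55

Trapezoidal AUC_0→8.5 (IV):
  [0→1.5]: (31.32+17.14)/2 × 1.5 = 36.345
  [1.5→7.5]: (17.14+1.54)/2 × 6 = 56.04
  [7.5→8.5]: (1.54+1.03)/2 × 1 = 1.285
  Sum = 93.67 µg/mL·hr
IV tail: 1.03/0.402 = 2.562; AUC_iv,0→∞ = 93.67 + 2.562 = 96.232 µg/mL·hr
Trapezoidal AUC_0→4 (subcutaneous injection):
  [0→0.5]: (0.00+14.87)/2 × 0.5 = 3.7175
  [0.5→2]: (14.87+18.12)/2 × 1.5 = 24.7425
  [2→4]: (18.12+9.28)/2 × 2 = 27.4
  Sum = 55.86 µg/mL·hr
subcutaneous injection tail: 9.28/0.402 = 23.085; AUC_ev,0→∞ = 55.86 + 23.085 = 78.945 µg/mL·hr
F = (AUC_ev/D_ev)/(AUC_iv/D_iv) = (78.945/30)/(96.232/20) = 2.6315/4.8116 = 0.5469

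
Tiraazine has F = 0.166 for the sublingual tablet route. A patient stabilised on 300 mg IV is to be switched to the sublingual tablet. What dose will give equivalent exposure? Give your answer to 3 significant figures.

D_sublingual = 1810 mg

For equal systemic exposure: F × D_ev = D_iv
D_ev = D_iv / F = 300 / 0.166 = 1807.23 mg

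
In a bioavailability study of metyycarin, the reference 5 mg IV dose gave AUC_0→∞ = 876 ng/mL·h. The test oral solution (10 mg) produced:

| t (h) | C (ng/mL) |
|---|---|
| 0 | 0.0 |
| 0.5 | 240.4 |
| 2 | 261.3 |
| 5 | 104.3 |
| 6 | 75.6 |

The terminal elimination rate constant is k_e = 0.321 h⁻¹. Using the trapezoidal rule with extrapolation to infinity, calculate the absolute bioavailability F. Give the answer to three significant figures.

Trapezoidal AUC_0→6 (oral solution):
  [0→0.5]: (0.0+240.4)/2 × 0.5 = 60.1
  [0.5→2]: (240.4+261.3)/2 × 1.5 = 376.275
  [2→5]: (261.3+104.3)/2 × 3 = 548.4
  [5→6]: (104.3+75.6)/2 × 1 = 89.95
  Sum = 1074.725 ng/mL·h
Tail: C_last/k_e = 75.6/0.321 = 235.514
AUC_0→∞ (oral solution) = 1074.725 + 235.514 = 1310.239 ng/mL·h
F = (AUC_ev/D_ev)/(AUC_iv/D_iv) = (1310.239/10)/(876/5) = 131.0239/175.2 = 0.7479

F = 0.748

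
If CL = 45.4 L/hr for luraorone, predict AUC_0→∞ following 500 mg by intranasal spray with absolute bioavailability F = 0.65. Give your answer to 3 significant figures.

AUC_0→∞ = F × Dose / CL
        = 0.65 × 500 / 45.4 = 7.15859 mg/L·hr

AUC = 7.16 mg/L·hr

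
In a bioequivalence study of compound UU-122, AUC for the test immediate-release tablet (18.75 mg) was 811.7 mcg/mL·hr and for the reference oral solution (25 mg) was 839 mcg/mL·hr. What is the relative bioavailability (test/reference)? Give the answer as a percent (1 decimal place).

F_rel = (AUC_test/D_test) / (AUC_ref/D_ref)
      = (811.7/18.75) / (839/25)
      = 43.2907 / 33.56 = 1.2899 = 128.99%

F_rel = 129.0%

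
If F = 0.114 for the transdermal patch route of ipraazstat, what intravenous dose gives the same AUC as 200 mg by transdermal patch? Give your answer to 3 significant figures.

D_iv = 22.8 mg

Systemic exposure from an extravascular dose = F × D_ev, so the equivalent IV dose is F × D_ev.
D_iv = F × D_ev = 0.114 × 200 = 22.8 mg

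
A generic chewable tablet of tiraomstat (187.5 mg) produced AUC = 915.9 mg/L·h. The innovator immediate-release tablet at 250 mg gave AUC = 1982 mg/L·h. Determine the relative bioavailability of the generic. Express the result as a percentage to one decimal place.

F_rel = 61.6%

F_rel = (AUC_test/D_test) / (AUC_ref/D_ref)
      = (915.9/187.5) / (1982/250)
      = 4.8848 / 7.928 = 0.6161 = 61.61%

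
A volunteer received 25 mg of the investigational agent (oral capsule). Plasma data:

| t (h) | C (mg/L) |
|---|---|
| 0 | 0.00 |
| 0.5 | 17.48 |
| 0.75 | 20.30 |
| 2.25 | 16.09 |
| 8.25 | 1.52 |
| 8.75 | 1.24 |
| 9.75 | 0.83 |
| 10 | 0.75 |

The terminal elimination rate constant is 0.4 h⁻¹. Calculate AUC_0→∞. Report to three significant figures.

AUC = 93.0 mg/L·h

Trapezoidal AUC_0→10:
  [0→0.5]: (0.00+17.48)/2 × 0.5 = 4.37
  [0.5→0.75]: (17.48+20.30)/2 × 0.25 = 4.7225
  [0.75→2.25]: (20.30+16.09)/2 × 1.5 = 27.2925
  [2.25→8.25]: (16.09+1.52)/2 × 6 = 52.83
  [8.25→8.75]: (1.52+1.24)/2 × 0.5 = 0.69
  [8.75→9.75]: (1.24+0.83)/2 × 1 = 1.035
  [9.75→10]: (0.83+0.75)/2 × 0.25 = 0.1975
  Sum = 91.1375 mg/L·h
Extrapolated tail: C_last / k_e = 0.75 / 0.4 = 1.875
AUC_0→∞ = 91.1375 + 1.875 = 93.0125 mg/L·h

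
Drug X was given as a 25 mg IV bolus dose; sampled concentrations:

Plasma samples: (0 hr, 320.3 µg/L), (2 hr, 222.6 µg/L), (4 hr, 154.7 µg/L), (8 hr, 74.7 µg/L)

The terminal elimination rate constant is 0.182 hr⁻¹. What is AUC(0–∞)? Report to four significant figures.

AUC = 1789 µg/L·hr

Trapezoidal AUC_0→8:
  [0→2]: (320.3+222.6)/2 × 2 = 542.9
  [2→4]: (222.6+154.7)/2 × 2 = 377.3
  [4→8]: (154.7+74.7)/2 × 4 = 458.8
  Sum = 1379.0 µg/L·hr
Extrapolated tail: C_last / k_e = 74.7 / 0.182 = 410.440
AUC_0→∞ = 1379.0 + 410.440 = 1789.44 µg/L·hr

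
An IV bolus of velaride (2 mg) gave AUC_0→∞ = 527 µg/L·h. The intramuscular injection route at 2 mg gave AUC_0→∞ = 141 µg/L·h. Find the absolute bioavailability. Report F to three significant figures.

F = 0.268

F = (AUC_ev / D_ev) / (AUC_iv / D_iv)
  = (141/2) / (527/2)
  = 70.5 / 263.5 = 0.2676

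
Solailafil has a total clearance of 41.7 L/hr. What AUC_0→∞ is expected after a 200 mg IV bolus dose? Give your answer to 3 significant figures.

AUC_0→∞ = Dose_iv / CL
        = 200 / 41.7 = 4.79616 mg/L·hr

AUC = 4.80 mg/L·hr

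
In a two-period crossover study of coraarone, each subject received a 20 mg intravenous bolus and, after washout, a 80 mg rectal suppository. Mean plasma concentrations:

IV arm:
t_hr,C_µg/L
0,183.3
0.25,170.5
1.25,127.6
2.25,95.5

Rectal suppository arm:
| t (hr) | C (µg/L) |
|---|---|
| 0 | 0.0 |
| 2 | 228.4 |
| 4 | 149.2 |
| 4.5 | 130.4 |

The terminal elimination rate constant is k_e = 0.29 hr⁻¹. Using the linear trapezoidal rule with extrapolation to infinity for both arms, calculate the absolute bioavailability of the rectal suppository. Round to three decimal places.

F = 0.444

Trapezoidal AUC_0→2.25 (IV):
  [0→0.25]: (183.3+170.5)/2 × 0.25 = 44.225
  [0.25→1.25]: (170.5+127.6)/2 × 1 = 149.05
  [1.25→2.25]: (127.6+95.5)/2 × 1 = 111.55
  Sum = 304.825 µg/L·hr
IV tail: 95.5/0.29 = 329.310; AUC_iv,0→∞ = 304.825 + 329.310 = 634.135 µg/L·hr
Trapezoidal AUC_0→4.5 (rectal suppository):
  [0→2]: (0.0+228.4)/2 × 2 = 228.4
  [2→4]: (228.4+149.2)/2 × 2 = 377.6
  [4→4.5]: (149.2+130.4)/2 × 0.5 = 69.9
  Sum = 675.9 µg/L·hr
rectal suppository tail: 130.4/0.29 = 449.655; AUC_ev,0→∞ = 675.9 + 449.655 = 1125.555 µg/L·hr
F = (AUC_ev/D_ev)/(AUC_iv/D_iv) = (1125.555/80)/(634.135/20) = 14.0694/31.70675 = 0.4437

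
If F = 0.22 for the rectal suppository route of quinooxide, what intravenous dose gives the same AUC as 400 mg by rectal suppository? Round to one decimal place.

Systemic exposure from an extravascular dose = F × D_ev, so the equivalent IV dose is F × D_ev.
D_iv = F × D_ev = 0.22 × 400 = 88 mg

D_iv = 88.0 mg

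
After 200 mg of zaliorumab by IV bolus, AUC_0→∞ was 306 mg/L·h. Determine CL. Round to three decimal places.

CL = 0.654 L/h

CL = Dose_iv / AUC_0→∞
   = 200 / 306 = 0.653595 L/h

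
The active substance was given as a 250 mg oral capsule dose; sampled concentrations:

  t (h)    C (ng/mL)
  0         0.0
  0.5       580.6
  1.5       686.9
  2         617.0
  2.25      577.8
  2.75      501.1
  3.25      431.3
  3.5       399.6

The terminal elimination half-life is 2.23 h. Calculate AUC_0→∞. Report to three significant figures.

AUC = 3150 ng/mL·h

Trapezoidal AUC_0→3.5:
  [0→0.5]: (0.0+580.6)/2 × 0.5 = 145.15
  [0.5→1.5]: (580.6+686.9)/2 × 1 = 633.75
  [1.5→2]: (686.9+617.0)/2 × 0.5 = 325.975
  [2→2.25]: (617.0+577.8)/2 × 0.25 = 149.35
  [2.25→2.75]: (577.8+501.1)/2 × 0.5 = 269.725
  [2.75→3.25]: (501.1+431.3)/2 × 0.5 = 233.1
  [3.25→3.5]: (431.3+399.6)/2 × 0.25 = 103.8625
  Sum = 1860.9125 ng/mL·h
k_e = ln2 / t½ = 0.693147 / 2.23 = 0.3108 h^-1
Extrapolated tail: C_last / k_e = 399.6 / 0.3108 = 1285.714
AUC_0→∞ = 1860.9125 + 1285.714 = 3146.6265 ng/mL·h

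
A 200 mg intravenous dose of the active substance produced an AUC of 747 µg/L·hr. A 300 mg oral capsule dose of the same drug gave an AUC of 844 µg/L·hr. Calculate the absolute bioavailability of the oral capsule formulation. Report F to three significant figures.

F = (AUC_ev / D_ev) / (AUC_iv / D_iv)
  = (844/300) / (747/200)
  = 2.81333 / 3.735 = 0.7532

F = 0.753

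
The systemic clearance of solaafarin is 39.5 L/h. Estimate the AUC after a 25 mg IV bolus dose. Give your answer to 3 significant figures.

AUC = 0.633 mg/L·h

AUC_0→∞ = Dose_iv / CL
        = 25 / 39.5 = 0.632911 mg/L·h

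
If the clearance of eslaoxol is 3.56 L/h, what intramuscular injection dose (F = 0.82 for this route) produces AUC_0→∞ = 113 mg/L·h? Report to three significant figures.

Dose = 491 mg

Dose = CL × AUC_0→∞ / F
     = 3.56 × 113 / 0.82 = 490.585 mg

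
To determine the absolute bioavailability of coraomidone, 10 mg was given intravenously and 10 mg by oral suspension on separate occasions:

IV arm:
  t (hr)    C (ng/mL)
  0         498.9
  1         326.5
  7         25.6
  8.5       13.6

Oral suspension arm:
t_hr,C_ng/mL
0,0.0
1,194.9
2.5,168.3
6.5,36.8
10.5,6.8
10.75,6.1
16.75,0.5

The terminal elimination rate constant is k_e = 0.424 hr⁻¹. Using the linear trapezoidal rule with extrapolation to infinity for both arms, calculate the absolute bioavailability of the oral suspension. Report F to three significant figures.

Trapezoidal AUC_0→8.5 (IV):
  [0→1]: (498.9+326.5)/2 × 1 = 412.7
  [1→7]: (326.5+25.6)/2 × 6 = 1056.3
  [7→8.5]: (25.6+13.6)/2 × 1.5 = 29.4
  Sum = 1498.4 ng/mL·hr
IV tail: 13.6/0.424 = 32.075; AUC_iv,0→∞ = 1498.4 + 32.075 = 1530.475 ng/mL·hr
Trapezoidal AUC_0→16.75 (oral suspension):
  [0→1]: (0.0+194.9)/2 × 1 = 97.45
  [1→2.5]: (194.9+168.3)/2 × 1.5 = 272.4
  [2.5→6.5]: (168.3+36.8)/2 × 4 = 410.2
  [6.5→10.5]: (36.8+6.8)/2 × 4 = 87.2
  [10.5→10.75]: (6.8+6.1)/2 × 0.25 = 1.6125
  [10.75→16.75]: (6.1+0.5)/2 × 6 = 19.8
  Sum = 888.6625 ng/mL·hr
oral suspension tail: 0.5/0.424 = 1.179; AUC_ev,0→∞ = 888.6625 + 1.179 = 889.8415 ng/mL·hr
F = (AUC_ev/D_ev)/(AUC_iv/D_iv) = (889.8415/10)/(1530.475/10) = 88.98415/153.0475 = 0.5814

F = 0.581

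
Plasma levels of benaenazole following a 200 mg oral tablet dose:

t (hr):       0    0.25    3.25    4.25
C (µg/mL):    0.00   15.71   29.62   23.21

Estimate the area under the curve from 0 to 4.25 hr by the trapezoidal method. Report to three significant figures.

AUC = 96.4 µg/mL·hr

Trapezoidal AUC_0→4.25:
  [0→0.25]: (0.00+15.71)/2 × 0.25 = 1.96375
  [0.25→3.25]: (15.71+29.62)/2 × 3 = 67.995
  [3.25→4.25]: (29.62+23.21)/2 × 1 = 26.415
  Sum = 96.37375 µg/mL·hr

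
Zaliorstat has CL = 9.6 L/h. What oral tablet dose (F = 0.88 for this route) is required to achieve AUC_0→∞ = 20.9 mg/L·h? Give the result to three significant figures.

Dose = 228 mg

Dose = CL × AUC_0→∞ / F
     = 9.6 × 20.9 / 0.88 = 228 mg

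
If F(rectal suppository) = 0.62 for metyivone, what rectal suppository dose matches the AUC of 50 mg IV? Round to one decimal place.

For equal systemic exposure: F × D_ev = D_iv
D_ev = D_iv / F = 50 / 0.62 = 80.6452 mg

D_rectal = 80.6 mg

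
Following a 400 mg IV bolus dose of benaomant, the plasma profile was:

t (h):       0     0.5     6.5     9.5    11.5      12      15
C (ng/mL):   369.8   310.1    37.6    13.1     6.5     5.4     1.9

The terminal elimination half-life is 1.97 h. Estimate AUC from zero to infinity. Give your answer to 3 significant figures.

AUC = 1330 ng/mL·h

Trapezoidal AUC_0→15:
  [0→0.5]: (369.8+310.1)/2 × 0.5 = 169.975
  [0.5→6.5]: (310.1+37.6)/2 × 6 = 1043.1
  [6.5→9.5]: (37.6+13.1)/2 × 3 = 76.05
  [9.5→11.5]: (13.1+6.5)/2 × 2 = 19.6
  [11.5→12]: (6.5+5.4)/2 × 0.5 = 2.975
  [12→15]: (5.4+1.9)/2 × 3 = 10.95
  Sum = 1322.65 ng/mL·h
k_e = ln2 / t½ = 0.693147 / 1.97 = 0.3519 h^-1
Extrapolated tail: C_last / k_e = 1.9 / 0.3519 = 5.399
AUC_0→∞ = 1322.65 + 5.399 = 1328.049 ng/mL·h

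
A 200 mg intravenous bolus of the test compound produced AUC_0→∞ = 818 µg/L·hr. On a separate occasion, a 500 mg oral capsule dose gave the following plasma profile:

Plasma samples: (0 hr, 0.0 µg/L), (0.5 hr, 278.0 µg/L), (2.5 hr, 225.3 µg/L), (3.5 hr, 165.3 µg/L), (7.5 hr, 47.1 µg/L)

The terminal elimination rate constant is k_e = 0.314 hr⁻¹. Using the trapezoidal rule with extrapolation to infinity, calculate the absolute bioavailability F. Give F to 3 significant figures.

F = 0.657

Trapezoidal AUC_0→7.5 (oral capsule):
  [0→0.5]: (0.0+278.0)/2 × 0.5 = 69.5
  [0.5→2.5]: (278.0+225.3)/2 × 2 = 503.3
  [2.5→3.5]: (225.3+165.3)/2 × 1 = 195.3
  [3.5→7.5]: (165.3+47.1)/2 × 4 = 424.8
  Sum = 1192.9 µg/L·hr
Tail: C_last/k_e = 47.1/0.314 = 150.000
AUC_0→∞ (oral capsule) = 1192.9 + 150.000 = 1342.9 µg/L·hr
F = (AUC_ev/D_ev)/(AUC_iv/D_iv) = (1342.9/500)/(818/200) = 2.6858/4.09 = 0.6567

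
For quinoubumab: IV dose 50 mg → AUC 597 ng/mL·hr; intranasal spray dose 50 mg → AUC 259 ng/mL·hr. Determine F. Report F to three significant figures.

F = 0.434

F = (AUC_ev / D_ev) / (AUC_iv / D_iv)
  = (259/50) / (597/50)
  = 5.18 / 11.94 = 0.4338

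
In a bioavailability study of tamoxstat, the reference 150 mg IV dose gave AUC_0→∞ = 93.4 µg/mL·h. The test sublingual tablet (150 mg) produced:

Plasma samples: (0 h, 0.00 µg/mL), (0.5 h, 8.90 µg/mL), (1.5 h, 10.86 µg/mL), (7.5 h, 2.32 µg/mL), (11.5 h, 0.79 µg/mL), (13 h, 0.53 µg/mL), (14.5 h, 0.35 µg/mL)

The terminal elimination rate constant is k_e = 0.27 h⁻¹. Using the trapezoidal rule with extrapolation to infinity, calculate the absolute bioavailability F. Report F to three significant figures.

F = 0.651

Trapezoidal AUC_0→14.5 (sublingual tablet):
  [0→0.5]: (0.00+8.90)/2 × 0.5 = 2.225
  [0.5→1.5]: (8.90+10.86)/2 × 1 = 9.88
  [1.5→7.5]: (10.86+2.32)/2 × 6 = 39.54
  [7.5→11.5]: (2.32+0.79)/2 × 4 = 6.22
  [11.5→13]: (0.79+0.53)/2 × 1.5 = 0.99
  [13→14.5]: (0.53+0.35)/2 × 1.5 = 0.66
  Sum = 59.515 µg/mL·h
Tail: C_last/k_e = 0.35/0.27 = 1.296
AUC_0→∞ (sublingual tablet) = 59.515 + 1.296 = 60.811 µg/mL·h
F = (AUC_ev/D_ev)/(AUC_iv/D_iv) = (60.811/150)/(93.4/150) = 0.405407/0.622667 = 0.6511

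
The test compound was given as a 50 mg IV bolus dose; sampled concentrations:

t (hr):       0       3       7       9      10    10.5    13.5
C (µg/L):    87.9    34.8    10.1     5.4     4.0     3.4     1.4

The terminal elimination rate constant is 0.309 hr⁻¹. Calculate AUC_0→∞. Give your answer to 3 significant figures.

AUC = 308 µg/L·hr

Trapezoidal AUC_0→13.5:
  [0→3]: (87.9+34.8)/2 × 3 = 184.05
  [3→7]: (34.8+10.1)/2 × 4 = 89.8
  [7→9]: (10.1+5.4)/2 × 2 = 15.5
  [9→10]: (5.4+4.0)/2 × 1 = 4.7
  [10→10.5]: (4.0+3.4)/2 × 0.5 = 1.85
  [10.5→13.5]: (3.4+1.4)/2 × 3 = 7.2
  Sum = 303.1 µg/L·hr
Extrapolated tail: C_last / k_e = 1.4 / 0.309 = 4.531
AUC_0→∞ = 303.1 + 4.531 = 307.631 µg/L·hr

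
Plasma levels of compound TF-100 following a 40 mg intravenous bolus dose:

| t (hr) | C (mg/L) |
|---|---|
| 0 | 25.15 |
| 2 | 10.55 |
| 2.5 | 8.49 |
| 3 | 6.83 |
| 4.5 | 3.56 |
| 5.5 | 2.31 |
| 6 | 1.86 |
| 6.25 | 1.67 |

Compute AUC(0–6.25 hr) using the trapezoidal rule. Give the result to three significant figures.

AUC = 56.5 mg/L·hr

Trapezoidal AUC_0→6.25:
  [0→2]: (25.15+10.55)/2 × 2 = 35.7
  [2→2.5]: (10.55+8.49)/2 × 0.5 = 4.76
  [2.5→3]: (8.49+6.83)/2 × 0.5 = 3.83
  [3→4.5]: (6.83+3.56)/2 × 1.5 = 7.7925
  [4.5→5.5]: (3.56+2.31)/2 × 1 = 2.935
  [5.5→6]: (2.31+1.86)/2 × 0.5 = 1.0425
  [6→6.25]: (1.86+1.67)/2 × 0.25 = 0.44125
  Sum = 56.50125 mg/L·hr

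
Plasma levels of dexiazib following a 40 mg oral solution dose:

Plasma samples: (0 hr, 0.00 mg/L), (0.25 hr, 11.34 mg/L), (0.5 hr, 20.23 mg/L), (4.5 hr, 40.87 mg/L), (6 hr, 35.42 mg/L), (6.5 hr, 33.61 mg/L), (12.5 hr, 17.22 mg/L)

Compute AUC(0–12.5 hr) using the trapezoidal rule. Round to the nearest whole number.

AUC = 355 mg/L·hr

Trapezoidal AUC_0→12.5:
  [0→0.25]: (0.00+11.34)/2 × 0.25 = 1.4175
  [0.25→0.5]: (11.34+20.23)/2 × 0.25 = 3.94625
  [0.5→4.5]: (20.23+40.87)/2 × 4 = 122.2
  [4.5→6]: (40.87+35.42)/2 × 1.5 = 57.2175
  [6→6.5]: (35.42+33.61)/2 × 0.5 = 17.2575
  [6.5→12.5]: (33.61+17.22)/2 × 6 = 152.49
  Sum = 354.52875 mg/L·hr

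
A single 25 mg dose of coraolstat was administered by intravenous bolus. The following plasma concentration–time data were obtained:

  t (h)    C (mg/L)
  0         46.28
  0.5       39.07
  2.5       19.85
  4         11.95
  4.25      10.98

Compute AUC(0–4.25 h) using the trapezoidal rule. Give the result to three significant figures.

Trapezoidal AUC_0→4.25:
  [0→0.5]: (46.28+39.07)/2 × 0.5 = 21.3375
  [0.5→2.5]: (39.07+19.85)/2 × 2 = 58.92
  [2.5→4]: (19.85+11.95)/2 × 1.5 = 23.85
  [4→4.25]: (11.95+10.98)/2 × 0.25 = 2.86625
  Sum = 106.97375 mg/L·h

AUC = 107 mg/L·h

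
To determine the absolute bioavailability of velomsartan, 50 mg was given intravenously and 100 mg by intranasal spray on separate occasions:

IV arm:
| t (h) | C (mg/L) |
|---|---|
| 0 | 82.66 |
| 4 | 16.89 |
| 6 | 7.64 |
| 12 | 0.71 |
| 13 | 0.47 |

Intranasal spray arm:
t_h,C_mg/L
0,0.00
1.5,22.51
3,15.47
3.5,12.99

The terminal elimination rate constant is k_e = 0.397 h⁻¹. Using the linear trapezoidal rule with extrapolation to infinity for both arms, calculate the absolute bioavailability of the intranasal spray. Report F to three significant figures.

Trapezoidal AUC_0→13 (IV):
  [0→4]: (82.66+16.89)/2 × 4 = 199.1
  [4→6]: (16.89+7.64)/2 × 2 = 24.53
  [6→12]: (7.64+0.71)/2 × 6 = 25.05
  [12→13]: (0.71+0.47)/2 × 1 = 0.59
  Sum = 249.27 mg/L·h
IV tail: 0.47/0.397 = 1.184; AUC_iv,0→∞ = 249.27 + 1.184 = 250.454 mg/L·h
Trapezoidal AUC_0→3.5 (intranasal spray):
  [0→1.5]: (0.00+22.51)/2 × 1.5 = 16.8825
  [1.5→3]: (22.51+15.47)/2 × 1.5 = 28.485
  [3→3.5]: (15.47+12.99)/2 × 0.5 = 7.115
  Sum = 52.4825 mg/L·h
intranasal spray tail: 12.99/0.397 = 32.720; AUC_ev,0→∞ = 52.4825 + 32.720 = 85.2025 mg/L·h
F = (AUC_ev/D_ev)/(AUC_iv/D_iv) = (85.2025/100)/(250.454/50) = 0.852025/5.00908 = 0.1701

F = 0.170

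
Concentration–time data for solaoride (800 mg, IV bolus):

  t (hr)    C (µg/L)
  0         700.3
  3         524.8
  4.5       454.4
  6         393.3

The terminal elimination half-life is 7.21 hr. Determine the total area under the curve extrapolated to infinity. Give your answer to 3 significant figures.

Trapezoidal AUC_0→6:
  [0→3]: (700.3+524.8)/2 × 3 = 1837.65
  [3→4.5]: (524.8+454.4)/2 × 1.5 = 734.4
  [4.5→6]: (454.4+393.3)/2 × 1.5 = 635.775
  Sum = 3207.825 µg/L·hr
k_e = ln2 / t½ = 0.693147 / 7.21 = 0.0961 hr^-1
Extrapolated tail: C_last / k_e = 393.3 / 0.0961 = 4092.612
AUC_0→∞ = 3207.825 + 4092.612 = 7300.437 µg/L·hr

AUC = 7300 µg/L·hr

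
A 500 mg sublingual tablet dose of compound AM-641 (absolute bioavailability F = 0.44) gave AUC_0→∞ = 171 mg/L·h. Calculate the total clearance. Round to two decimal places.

CL = F × Dose / AUC_0→∞
   = 0.44 × 500 / 171 = 1.28655 L/h

CL = 1.29 L/h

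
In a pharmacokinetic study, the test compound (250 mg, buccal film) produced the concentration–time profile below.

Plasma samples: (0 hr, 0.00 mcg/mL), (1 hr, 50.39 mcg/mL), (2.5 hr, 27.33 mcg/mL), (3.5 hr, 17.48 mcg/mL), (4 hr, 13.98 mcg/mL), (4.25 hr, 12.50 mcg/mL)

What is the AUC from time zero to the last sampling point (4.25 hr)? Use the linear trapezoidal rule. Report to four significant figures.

Trapezoidal AUC_0→4.25:
  [0→1]: (0.00+50.39)/2 × 1 = 25.195
  [1→2.5]: (50.39+27.33)/2 × 1.5 = 58.29
  [2.5→3.5]: (27.33+17.48)/2 × 1 = 22.405
  [3.5→4]: (17.48+13.98)/2 × 0.5 = 7.865
  [4→4.25]: (13.98+12.50)/2 × 0.25 = 3.31
  Sum = 117.065 mcg/mL·hr

AUC = 117.1 mcg/mL·hr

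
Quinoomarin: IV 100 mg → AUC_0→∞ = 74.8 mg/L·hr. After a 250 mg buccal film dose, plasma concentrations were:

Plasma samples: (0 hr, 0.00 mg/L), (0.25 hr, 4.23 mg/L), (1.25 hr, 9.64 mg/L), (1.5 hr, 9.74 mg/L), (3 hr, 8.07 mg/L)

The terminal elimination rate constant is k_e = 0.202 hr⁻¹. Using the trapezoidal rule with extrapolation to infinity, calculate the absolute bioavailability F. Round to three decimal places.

Trapezoidal AUC_0→3 (buccal film):
  [0→0.25]: (0.00+4.23)/2 × 0.25 = 0.52875
  [0.25→1.25]: (4.23+9.64)/2 × 1 = 6.935
  [1.25→1.5]: (9.64+9.74)/2 × 0.25 = 2.4225
  [1.5→3]: (9.74+8.07)/2 × 1.5 = 13.3575
  Sum = 23.24375 mg/L·hr
Tail: C_last/k_e = 8.07/0.202 = 39.950
AUC_0→∞ (buccal film) = 23.24375 + 39.950 = 63.19375 mg/L·hr
F = (AUC_ev/D_ev)/(AUC_iv/D_iv) = (63.19375/250)/(74.8/100) = 0.252775/0.748 = 0.3379

F = 0.338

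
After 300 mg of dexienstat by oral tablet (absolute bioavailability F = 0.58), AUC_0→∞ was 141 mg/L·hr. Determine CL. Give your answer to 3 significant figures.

CL = 1.23 L/hr

CL = F × Dose / AUC_0→∞
   = 0.58 × 300 / 141 = 1.23404 L/hr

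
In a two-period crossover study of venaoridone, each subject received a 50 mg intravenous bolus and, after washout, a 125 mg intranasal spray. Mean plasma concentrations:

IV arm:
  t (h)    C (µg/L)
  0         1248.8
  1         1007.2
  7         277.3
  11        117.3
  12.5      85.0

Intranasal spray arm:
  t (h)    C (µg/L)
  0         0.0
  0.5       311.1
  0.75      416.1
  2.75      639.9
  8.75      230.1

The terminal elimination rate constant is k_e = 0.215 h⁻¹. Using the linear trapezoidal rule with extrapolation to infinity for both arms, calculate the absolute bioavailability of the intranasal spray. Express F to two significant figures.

Trapezoidal AUC_0→12.5 (IV):
  [0→1]: (1248.8+1007.2)/2 × 1 = 1128.0
  [1→7]: (1007.2+277.3)/2 × 6 = 3853.5
  [7→11]: (277.3+117.3)/2 × 4 = 789.2
  [11→12.5]: (117.3+85.0)/2 × 1.5 = 151.725
  Sum = 5922.425 µg/L·h
IV tail: 85.0/0.215 = 395.349; AUC_iv,0→∞ = 5922.425 + 395.349 = 6317.774 µg/L·h
Trapezoidal AUC_0→8.75 (intranasal spray):
  [0→0.5]: (0.0+311.1)/2 × 0.5 = 77.775
  [0.5→0.75]: (311.1+416.1)/2 × 0.25 = 90.9
  [0.75→2.75]: (416.1+639.9)/2 × 2 = 1056.0
  [2.75→8.75]: (639.9+230.1)/2 × 6 = 2610.0
  Sum = 3834.675 µg/L·h
intranasal spray tail: 230.1/0.215 = 1070.233; AUC_ev,0→∞ = 3834.675 + 1070.233 = 4904.908 µg/L·h
F = (AUC_ev/D_ev)/(AUC_iv/D_iv) = (4904.908/125)/(6317.774/50) = 39.239264/126.35548 = 0.3105

F = 0.31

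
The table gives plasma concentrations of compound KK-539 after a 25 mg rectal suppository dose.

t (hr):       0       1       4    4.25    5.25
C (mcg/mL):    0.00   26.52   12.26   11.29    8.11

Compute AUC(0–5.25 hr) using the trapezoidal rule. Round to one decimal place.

Trapezoidal AUC_0→5.25:
  [0→1]: (0.00+26.52)/2 × 1 = 13.26
  [1→4]: (26.52+12.26)/2 × 3 = 58.17
  [4→4.25]: (12.26+11.29)/2 × 0.25 = 2.94375
  [4.25→5.25]: (11.29+8.11)/2 × 1 = 9.7
  Sum = 84.07375 mcg/mL·hr

AUC = 84.1 mcg/mL·hr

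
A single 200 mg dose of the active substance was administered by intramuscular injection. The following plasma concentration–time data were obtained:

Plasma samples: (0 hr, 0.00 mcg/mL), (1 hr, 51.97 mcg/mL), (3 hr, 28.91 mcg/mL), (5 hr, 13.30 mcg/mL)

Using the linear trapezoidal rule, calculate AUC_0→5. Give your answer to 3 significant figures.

AUC = 149 mcg/mL·hr

Trapezoidal AUC_0→5:
  [0→1]: (0.00+51.97)/2 × 1 = 25.985
  [1→3]: (51.97+28.91)/2 × 2 = 80.88
  [3→5]: (28.91+13.30)/2 × 2 = 42.21
  Sum = 149.075 mcg/mL·hr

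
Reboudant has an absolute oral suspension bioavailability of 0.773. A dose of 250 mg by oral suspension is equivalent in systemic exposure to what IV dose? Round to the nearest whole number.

Systemic exposure from an extravascular dose = F × D_ev, so the equivalent IV dose is F × D_ev.
D_iv = F × D_ev = 0.773 × 250 = 193.25 mg

D_iv = 193 mg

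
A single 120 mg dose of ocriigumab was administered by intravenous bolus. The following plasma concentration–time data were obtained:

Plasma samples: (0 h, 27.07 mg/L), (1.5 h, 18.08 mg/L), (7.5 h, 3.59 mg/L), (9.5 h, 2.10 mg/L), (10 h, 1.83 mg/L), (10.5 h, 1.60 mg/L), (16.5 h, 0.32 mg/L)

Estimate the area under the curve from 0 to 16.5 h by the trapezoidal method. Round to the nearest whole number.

Trapezoidal AUC_0→16.5:
  [0→1.5]: (27.07+18.08)/2 × 1.5 = 33.8625
  [1.5→7.5]: (18.08+3.59)/2 × 6 = 65.01
  [7.5→9.5]: (3.59+2.10)/2 × 2 = 5.69
  [9.5→10]: (2.10+1.83)/2 × 0.5 = 0.9825
  [10→10.5]: (1.83+1.60)/2 × 0.5 = 0.8575
  [10.5→16.5]: (1.60+0.32)/2 × 6 = 5.76
  Sum = 112.1625 mg/L·h

AUC = 112 mg/L·h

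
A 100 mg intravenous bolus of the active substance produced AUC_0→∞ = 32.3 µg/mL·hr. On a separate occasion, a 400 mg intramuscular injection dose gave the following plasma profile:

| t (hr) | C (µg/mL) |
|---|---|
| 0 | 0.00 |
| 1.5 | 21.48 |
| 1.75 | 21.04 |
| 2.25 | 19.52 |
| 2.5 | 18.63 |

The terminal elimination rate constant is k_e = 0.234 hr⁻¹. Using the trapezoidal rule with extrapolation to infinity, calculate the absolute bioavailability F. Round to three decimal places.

Trapezoidal AUC_0→2.5 (intramuscular injection):
  [0→1.5]: (0.00+21.48)/2 × 1.5 = 16.11
  [1.5→1.75]: (21.48+21.04)/2 × 0.25 = 5.315
  [1.75→2.25]: (21.04+19.52)/2 × 0.5 = 10.14
  [2.25→2.5]: (19.52+18.63)/2 × 0.25 = 4.76875
  Sum = 36.33375 µg/mL·hr
Tail: C_last/k_e = 18.63/0.234 = 79.615
AUC_0→∞ (intramuscular injection) = 36.33375 + 79.615 = 115.94875 µg/mL·hr
F = (AUC_ev/D_ev)/(AUC_iv/D_iv) = (115.94875/400)/(32.3/100) = 0.289872/0.323 = 0.8974

F = 0.897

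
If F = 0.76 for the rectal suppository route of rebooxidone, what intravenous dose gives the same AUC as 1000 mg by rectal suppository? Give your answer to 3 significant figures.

D_iv = 760 mg

Systemic exposure from an extravascular dose = F × D_ev, so the equivalent IV dose is F × D_ev.
D_iv = F × D_ev = 0.76 × 1000 = 760 mg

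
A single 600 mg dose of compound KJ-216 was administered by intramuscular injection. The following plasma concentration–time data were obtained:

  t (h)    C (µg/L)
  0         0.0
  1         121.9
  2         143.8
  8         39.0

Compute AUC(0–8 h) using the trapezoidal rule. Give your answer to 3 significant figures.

AUC = 742 µg/L·h

Trapezoidal AUC_0→8:
  [0→1]: (0.0+121.9)/2 × 1 = 60.95
  [1→2]: (121.9+143.8)/2 × 1 = 132.85
  [2→8]: (143.8+39.0)/2 × 6 = 548.4
  Sum = 742.2 µg/L·h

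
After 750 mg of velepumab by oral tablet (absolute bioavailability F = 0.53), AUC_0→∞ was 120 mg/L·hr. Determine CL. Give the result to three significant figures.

CL = 3.31 L/hr

CL = F × Dose / AUC_0→∞
   = 0.53 × 750 / 120 = 3.3125 L/hr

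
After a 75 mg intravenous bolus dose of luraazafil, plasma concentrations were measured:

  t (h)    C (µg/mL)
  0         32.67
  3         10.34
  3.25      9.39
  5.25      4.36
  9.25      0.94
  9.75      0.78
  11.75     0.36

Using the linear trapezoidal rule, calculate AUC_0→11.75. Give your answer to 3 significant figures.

AUC = 92.9 µg/mL·h

Trapezoidal AUC_0→11.75:
  [0→3]: (32.67+10.34)/2 × 3 = 64.515
  [3→3.25]: (10.34+9.39)/2 × 0.25 = 2.46625
  [3.25→5.25]: (9.39+4.36)/2 × 2 = 13.75
  [5.25→9.25]: (4.36+0.94)/2 × 4 = 10.6
  [9.25→9.75]: (0.94+0.78)/2 × 0.5 = 0.43
  [9.75→11.75]: (0.78+0.36)/2 × 2 = 1.14
  Sum = 92.90125 µg/mL·h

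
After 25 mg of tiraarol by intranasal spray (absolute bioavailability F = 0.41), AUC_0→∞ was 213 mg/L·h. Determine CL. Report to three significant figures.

CL = 0.0481 L/h

CL = F × Dose / AUC_0→∞
   = 0.41 × 25 / 213 = 0.0481221 L/h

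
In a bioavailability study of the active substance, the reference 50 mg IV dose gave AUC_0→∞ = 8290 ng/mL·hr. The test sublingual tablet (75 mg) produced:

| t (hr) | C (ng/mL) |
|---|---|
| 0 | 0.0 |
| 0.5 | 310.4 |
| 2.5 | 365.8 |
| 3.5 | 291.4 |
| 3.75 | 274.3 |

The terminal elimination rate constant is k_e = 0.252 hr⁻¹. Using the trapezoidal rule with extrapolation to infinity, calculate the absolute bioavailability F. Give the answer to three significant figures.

Trapezoidal AUC_0→3.75 (sublingual tablet):
  [0→0.5]: (0.0+310.4)/2 × 0.5 = 77.6
  [0.5→2.5]: (310.4+365.8)/2 × 2 = 676.2
  [2.5→3.5]: (365.8+291.4)/2 × 1 = 328.6
  [3.5→3.75]: (291.4+274.3)/2 × 0.25 = 70.7125
  Sum = 1153.1125 ng/mL·hr
Tail: C_last/k_e = 274.3/0.252 = 1088.492
AUC_0→∞ (sublingual tablet) = 1153.1125 + 1088.492 = 2241.6045 ng/mL·hr
F = (AUC_ev/D_ev)/(AUC_iv/D_iv) = (2241.6045/75)/(8290/50) = 29.88806/165.8 = 0.1803

F = 0.180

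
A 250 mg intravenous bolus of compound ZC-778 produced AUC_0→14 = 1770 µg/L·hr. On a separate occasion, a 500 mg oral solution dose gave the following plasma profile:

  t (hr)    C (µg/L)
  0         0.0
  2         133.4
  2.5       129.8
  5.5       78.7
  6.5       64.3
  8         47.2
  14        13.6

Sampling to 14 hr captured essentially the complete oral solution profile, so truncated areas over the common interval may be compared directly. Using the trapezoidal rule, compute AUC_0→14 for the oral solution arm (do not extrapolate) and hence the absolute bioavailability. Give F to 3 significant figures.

F = 0.240

Trapezoidal AUC_0→14 (oral solution):
  [0→2]: (0.0+133.4)/2 × 2 = 133.4
  [2→2.5]: (133.4+129.8)/2 × 0.5 = 65.8
  [2.5→5.5]: (129.8+78.7)/2 × 3 = 312.75
  [5.5→6.5]: (78.7+64.3)/2 × 1 = 71.5
  [6.5→8]: (64.3+47.2)/2 × 1.5 = 83.625
  [8→14]: (47.2+13.6)/2 × 6 = 182.4
  Sum = 849.475 µg/L·hr
F = (AUC_ev/D_ev)/(AUC_iv/D_iv) = (849.475/500)/(1770/250) = 1.69895/7.08 = 0.2400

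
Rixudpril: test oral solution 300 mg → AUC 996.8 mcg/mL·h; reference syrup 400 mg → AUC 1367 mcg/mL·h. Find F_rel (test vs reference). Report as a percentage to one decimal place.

F_rel = 97.2%

F_rel = (AUC_test/D_test) / (AUC_ref/D_ref)
      = (996.8/300) / (1367/400)
      = 3.32267 / 3.4175 = 0.9723 = 97.23%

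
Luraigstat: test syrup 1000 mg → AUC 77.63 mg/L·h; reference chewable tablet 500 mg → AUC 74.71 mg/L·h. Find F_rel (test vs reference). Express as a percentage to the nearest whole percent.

F_rel = (AUC_test/D_test) / (AUC_ref/D_ref)
      = (77.63/1000) / (74.71/500)
      = 0.07763 / 0.14942 = 0.5195 = 51.95%

F_rel = 52%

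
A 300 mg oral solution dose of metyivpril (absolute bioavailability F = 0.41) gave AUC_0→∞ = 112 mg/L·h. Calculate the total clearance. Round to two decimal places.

CL = F × Dose / AUC_0→∞
   = 0.41 × 300 / 112 = 1.09821 L/h

CL = 1.10 L/h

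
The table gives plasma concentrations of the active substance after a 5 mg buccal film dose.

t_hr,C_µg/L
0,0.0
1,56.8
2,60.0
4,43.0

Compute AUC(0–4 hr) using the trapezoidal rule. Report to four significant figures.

Trapezoidal AUC_0→4:
  [0→1]: (0.0+56.8)/2 × 1 = 28.4
  [1→2]: (56.8+60.0)/2 × 1 = 58.4
  [2→4]: (60.0+43.0)/2 × 2 = 103.0
  Sum = 189.8 µg/L·hr

AUC = 189.8 µg/L·hr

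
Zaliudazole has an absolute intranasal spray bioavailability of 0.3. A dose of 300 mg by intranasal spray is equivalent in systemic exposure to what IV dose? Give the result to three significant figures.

D_iv = 90.0 mg

Systemic exposure from an extravascular dose = F × D_ev, so the equivalent IV dose is F × D_ev.
D_iv = F × D_ev = 0.3 × 300 = 90 mg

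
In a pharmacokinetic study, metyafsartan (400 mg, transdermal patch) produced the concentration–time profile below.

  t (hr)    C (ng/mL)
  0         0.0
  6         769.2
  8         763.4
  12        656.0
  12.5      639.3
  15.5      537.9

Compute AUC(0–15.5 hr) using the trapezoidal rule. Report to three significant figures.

AUC = 8770 ng/mL·hr

Trapezoidal AUC_0→15.5:
  [0→6]: (0.0+769.2)/2 × 6 = 2307.6
  [6→8]: (769.2+763.4)/2 × 2 = 1532.6
  [8→12]: (763.4+656.0)/2 × 4 = 2838.8
  [12→12.5]: (656.0+639.3)/2 × 0.5 = 323.825
  [12.5→15.5]: (639.3+537.9)/2 × 3 = 1765.8
  Sum = 8768.625 ng/mL·hr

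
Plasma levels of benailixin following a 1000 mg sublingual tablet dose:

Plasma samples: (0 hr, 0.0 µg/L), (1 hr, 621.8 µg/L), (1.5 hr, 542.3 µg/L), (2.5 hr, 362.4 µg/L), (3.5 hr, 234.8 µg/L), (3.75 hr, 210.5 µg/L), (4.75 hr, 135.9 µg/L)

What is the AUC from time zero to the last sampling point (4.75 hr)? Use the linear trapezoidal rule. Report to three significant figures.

Trapezoidal AUC_0→4.75:
  [0→1]: (0.0+621.8)/2 × 1 = 310.9
  [1→1.5]: (621.8+542.3)/2 × 0.5 = 291.025
  [1.5→2.5]: (542.3+362.4)/2 × 1 = 452.35
  [2.5→3.5]: (362.4+234.8)/2 × 1 = 298.6
  [3.5→3.75]: (234.8+210.5)/2 × 0.25 = 55.6625
  [3.75→4.75]: (210.5+135.9)/2 × 1 = 173.2
  Sum = 1581.7375 µg/L·hr

AUC = 1580 µg/L·hr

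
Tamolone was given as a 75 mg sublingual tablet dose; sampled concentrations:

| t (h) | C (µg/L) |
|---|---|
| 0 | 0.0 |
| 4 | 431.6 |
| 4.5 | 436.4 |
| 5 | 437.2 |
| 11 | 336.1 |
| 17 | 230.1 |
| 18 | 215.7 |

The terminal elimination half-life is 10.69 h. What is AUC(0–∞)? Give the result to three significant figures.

AUC = 8870 µg/L·h

Trapezoidal AUC_0→18:
  [0→4]: (0.0+431.6)/2 × 4 = 863.2
  [4→4.5]: (431.6+436.4)/2 × 0.5 = 217.0
  [4.5→5]: (436.4+437.2)/2 × 0.5 = 218.4
  [5→11]: (437.2+336.1)/2 × 6 = 2319.9
  [11→17]: (336.1+230.1)/2 × 6 = 1698.6
  [17→18]: (230.1+215.7)/2 × 1 = 222.9
  Sum = 5540.0 µg/L·h
k_e = ln2 / t½ = 0.693147 / 10.69 = 0.0648 h^-1
Extrapolated tail: C_last / k_e = 215.7 / 0.0648 = 3328.704
AUC_0→∞ = 5540.0 + 3328.704 = 8868.704 µg/L·h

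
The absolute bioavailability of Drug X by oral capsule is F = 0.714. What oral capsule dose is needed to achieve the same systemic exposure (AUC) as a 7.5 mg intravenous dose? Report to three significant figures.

D_oral = 10.5 mg

For equal systemic exposure: F × D_ev = D_iv
D_ev = D_iv / F = 7.5 / 0.714 = 10.5042 mg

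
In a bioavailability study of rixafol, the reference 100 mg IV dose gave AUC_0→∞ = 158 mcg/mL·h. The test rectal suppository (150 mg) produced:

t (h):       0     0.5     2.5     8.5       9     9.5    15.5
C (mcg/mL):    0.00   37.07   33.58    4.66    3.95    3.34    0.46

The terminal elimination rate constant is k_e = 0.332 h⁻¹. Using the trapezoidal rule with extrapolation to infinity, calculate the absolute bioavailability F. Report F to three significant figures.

F = 0.892

Trapezoidal AUC_0→15.5 (rectal suppository):
  [0→0.5]: (0.00+37.07)/2 × 0.5 = 9.2675
  [0.5→2.5]: (37.07+33.58)/2 × 2 = 70.65
  [2.5→8.5]: (33.58+4.66)/2 × 6 = 114.72
  [8.5→9]: (4.66+3.95)/2 × 0.5 = 2.1525
  [9→9.5]: (3.95+3.34)/2 × 0.5 = 1.8225
  [9.5→15.5]: (3.34+0.46)/2 × 6 = 11.4
  Sum = 210.0125 mcg/mL·h
Tail: C_last/k_e = 0.46/0.332 = 1.386
AUC_0→∞ (rectal suppository) = 210.0125 + 1.386 = 211.3985 mcg/mL·h
F = (AUC_ev/D_ev)/(AUC_iv/D_iv) = (211.3985/150)/(158/100) = 1.40932/1.58 = 0.8920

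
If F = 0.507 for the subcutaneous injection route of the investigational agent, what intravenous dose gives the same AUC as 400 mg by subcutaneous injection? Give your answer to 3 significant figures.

D_iv = 203 mg

Systemic exposure from an extravascular dose = F × D_ev, so the equivalent IV dose is F × D_ev.
D_iv = F × D_ev = 0.507 × 400 = 202.8 mg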